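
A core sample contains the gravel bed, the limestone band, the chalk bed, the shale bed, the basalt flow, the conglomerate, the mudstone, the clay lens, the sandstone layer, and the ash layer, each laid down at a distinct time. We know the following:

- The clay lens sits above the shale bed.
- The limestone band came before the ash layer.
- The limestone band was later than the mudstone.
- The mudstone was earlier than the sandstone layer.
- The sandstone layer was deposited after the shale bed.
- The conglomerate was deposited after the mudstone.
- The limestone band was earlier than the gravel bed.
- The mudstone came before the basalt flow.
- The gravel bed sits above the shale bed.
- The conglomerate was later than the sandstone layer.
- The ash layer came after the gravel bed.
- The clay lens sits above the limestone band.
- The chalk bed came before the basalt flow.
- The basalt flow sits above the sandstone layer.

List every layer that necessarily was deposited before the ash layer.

Directly stated before the ash layer: the gravel bed and the limestone band.
The mudstone reaches the ash layer via the mudstone → the limestone band → the ash layer.
The shale bed reaches the ash layer via the shale bed → the gravel bed → the ash layer.

the gravel bed, the limestone band, the mudstone, the shale bed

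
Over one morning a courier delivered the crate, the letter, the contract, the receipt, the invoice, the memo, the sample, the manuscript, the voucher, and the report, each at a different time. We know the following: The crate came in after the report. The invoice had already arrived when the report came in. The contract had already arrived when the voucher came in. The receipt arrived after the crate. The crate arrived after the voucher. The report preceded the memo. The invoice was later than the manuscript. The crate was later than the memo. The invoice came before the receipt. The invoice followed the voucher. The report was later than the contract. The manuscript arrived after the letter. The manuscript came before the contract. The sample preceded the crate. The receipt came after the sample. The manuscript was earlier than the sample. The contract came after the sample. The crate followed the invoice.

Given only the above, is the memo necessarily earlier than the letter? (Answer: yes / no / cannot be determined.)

no

Tracing the constraints gives the letter → the manuscript → the invoice → the report → the memo, so the letter must come before the memo.
That means the memo cannot be before the letter.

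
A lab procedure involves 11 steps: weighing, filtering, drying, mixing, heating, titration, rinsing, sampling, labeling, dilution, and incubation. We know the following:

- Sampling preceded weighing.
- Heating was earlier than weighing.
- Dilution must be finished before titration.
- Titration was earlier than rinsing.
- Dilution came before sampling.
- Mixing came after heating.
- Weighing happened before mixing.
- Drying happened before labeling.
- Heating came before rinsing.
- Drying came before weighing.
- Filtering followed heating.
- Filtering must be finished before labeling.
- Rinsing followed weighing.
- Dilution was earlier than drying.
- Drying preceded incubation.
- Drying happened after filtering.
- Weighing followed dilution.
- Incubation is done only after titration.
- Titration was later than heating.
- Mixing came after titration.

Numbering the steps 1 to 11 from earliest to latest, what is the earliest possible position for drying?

4

Dilution, filtering, and heating must all come before drying — 3 forced predecessors.
Nothing else is forced ahead of drying, so its earliest slot is position 3 + 1 = 4.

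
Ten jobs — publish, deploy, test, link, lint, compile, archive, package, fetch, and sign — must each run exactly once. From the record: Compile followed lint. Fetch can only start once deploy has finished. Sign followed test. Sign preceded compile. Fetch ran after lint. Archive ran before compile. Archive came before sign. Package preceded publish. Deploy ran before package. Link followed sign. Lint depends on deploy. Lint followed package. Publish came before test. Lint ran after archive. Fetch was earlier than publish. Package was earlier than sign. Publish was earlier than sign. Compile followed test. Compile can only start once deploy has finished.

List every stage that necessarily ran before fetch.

Directly stated before fetch: deploy and lint.
Archive reaches fetch via archive → lint → fetch.
Package reaches fetch via package → lint → fetch.
No chain forces test (or any of the others) ahead of fetch.

archive, deploy, lint, package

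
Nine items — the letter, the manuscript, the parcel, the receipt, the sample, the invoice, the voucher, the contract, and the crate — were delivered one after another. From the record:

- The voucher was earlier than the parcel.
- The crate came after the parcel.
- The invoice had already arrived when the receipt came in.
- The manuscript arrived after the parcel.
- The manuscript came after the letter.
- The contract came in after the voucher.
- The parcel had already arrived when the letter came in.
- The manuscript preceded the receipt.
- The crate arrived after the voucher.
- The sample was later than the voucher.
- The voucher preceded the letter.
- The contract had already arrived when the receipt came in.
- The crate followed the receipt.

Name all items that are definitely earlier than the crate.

the contract, the invoice, the letter, the manuscript, the parcel, the receipt, the voucher

Directly stated before the crate: the parcel, the receipt, and the voucher.
The contract reaches the crate via the contract → the receipt → the crate.
The invoice reaches the crate via the invoice → the receipt → the crate.
The letter reaches the crate via the letter → the manuscript → the receipt → the crate.
Likewise the manuscript reaches the crate by chaining the stated constraints.
No chain forces the sample ahead of the crate.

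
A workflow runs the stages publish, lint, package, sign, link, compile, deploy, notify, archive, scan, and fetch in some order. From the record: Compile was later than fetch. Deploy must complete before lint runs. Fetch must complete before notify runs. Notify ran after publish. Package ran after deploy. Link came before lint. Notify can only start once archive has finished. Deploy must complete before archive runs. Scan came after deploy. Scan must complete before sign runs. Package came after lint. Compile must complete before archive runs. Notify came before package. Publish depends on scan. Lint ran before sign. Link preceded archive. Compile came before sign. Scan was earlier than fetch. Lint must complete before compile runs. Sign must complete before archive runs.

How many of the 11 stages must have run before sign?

6

Directly stated before sign: compile, lint, and scan.
Deploy reaches sign via deploy → lint → sign.
Fetch reaches sign via fetch → compile → sign.
Link reaches sign via link → lint → sign.
No chain forces package (or any of the others) ahead of sign.
That's compile, deploy, fetch, link, lint, and scan — 6 in all.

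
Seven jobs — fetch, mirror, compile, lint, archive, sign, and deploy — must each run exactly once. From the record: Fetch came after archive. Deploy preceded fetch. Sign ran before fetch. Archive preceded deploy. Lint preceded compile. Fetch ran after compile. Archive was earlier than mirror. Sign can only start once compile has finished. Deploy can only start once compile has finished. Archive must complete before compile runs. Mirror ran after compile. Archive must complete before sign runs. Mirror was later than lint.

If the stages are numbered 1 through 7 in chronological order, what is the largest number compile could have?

Compile must come before deploy, fetch, mirror, and sign — 4 stages forced after it.
Everything else can be placed before compile in some valid order, so compile can sit as late as position 7 − 4 = 3.

3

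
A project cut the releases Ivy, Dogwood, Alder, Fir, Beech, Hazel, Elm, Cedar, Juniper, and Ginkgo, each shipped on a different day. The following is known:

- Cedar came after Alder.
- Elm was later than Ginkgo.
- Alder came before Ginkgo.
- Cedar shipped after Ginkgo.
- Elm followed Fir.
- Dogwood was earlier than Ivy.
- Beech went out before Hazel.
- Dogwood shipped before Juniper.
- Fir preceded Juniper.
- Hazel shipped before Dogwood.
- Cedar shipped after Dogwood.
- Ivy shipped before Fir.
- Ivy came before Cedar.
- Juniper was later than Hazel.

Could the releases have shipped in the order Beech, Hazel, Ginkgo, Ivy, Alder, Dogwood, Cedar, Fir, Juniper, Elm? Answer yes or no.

no

The constraints require Dogwood before Ivy, but in the proposed sequence Ivy appears ahead of Dogwood. That one violation is enough.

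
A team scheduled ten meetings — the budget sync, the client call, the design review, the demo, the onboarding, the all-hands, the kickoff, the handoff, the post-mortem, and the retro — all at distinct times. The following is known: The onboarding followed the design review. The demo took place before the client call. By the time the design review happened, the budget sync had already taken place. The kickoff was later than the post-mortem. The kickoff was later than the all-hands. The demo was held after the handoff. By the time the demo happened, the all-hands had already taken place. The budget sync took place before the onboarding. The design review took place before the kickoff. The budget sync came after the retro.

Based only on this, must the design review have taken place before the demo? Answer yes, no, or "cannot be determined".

No chain of stated constraints runs from the design review to the demo, and none runs from the demo to the design review either.
So the relative order of the design review and the demo is not fixed by the given facts.

cannot be determined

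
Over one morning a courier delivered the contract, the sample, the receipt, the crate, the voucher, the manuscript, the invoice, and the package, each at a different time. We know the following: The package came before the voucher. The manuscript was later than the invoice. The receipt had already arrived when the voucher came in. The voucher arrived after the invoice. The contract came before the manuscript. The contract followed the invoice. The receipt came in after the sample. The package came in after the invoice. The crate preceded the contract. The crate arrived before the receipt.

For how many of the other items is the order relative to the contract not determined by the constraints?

Forced before the contract: the crate and the invoice; forced after the contract: the manuscript.
That leaves the package, the receipt, the sample, and the voucher with no forced order relative to the contract — 4.

4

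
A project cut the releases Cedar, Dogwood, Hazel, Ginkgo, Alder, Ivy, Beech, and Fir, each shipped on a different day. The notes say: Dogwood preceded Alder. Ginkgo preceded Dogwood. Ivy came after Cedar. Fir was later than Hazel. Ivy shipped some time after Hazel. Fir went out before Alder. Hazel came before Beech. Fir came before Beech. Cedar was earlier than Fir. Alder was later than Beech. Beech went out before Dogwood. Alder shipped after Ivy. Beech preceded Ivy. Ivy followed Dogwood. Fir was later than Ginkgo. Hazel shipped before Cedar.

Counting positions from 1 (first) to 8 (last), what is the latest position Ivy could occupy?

7

Ivy must come before Alder — 1 release forced after it.
Everything else can be placed before Ivy in some valid order, so Ivy can sit as late as position 8 − 1 = 7.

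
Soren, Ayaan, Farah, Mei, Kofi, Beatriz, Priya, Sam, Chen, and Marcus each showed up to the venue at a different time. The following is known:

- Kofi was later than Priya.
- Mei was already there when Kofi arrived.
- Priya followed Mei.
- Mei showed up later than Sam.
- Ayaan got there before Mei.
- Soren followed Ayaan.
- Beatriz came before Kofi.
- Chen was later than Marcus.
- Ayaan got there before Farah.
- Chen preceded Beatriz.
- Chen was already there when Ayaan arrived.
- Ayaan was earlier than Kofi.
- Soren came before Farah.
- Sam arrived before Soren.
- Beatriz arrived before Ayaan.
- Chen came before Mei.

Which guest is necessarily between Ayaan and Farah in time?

Soren

Tracing the constraints gives Ayaan → Soren → Farah, so Soren sits after Ayaan and before Farah.
No other guest is forced both after Ayaan and before Farah.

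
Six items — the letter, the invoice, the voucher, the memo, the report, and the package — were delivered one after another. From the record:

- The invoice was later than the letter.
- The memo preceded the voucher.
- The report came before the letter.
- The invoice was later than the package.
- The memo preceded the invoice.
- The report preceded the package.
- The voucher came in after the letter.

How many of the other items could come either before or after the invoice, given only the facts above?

1

Forced before the invoice: the letter, the memo, the package, and the report.
That leaves the voucher with no forced order relative to the invoice — 1.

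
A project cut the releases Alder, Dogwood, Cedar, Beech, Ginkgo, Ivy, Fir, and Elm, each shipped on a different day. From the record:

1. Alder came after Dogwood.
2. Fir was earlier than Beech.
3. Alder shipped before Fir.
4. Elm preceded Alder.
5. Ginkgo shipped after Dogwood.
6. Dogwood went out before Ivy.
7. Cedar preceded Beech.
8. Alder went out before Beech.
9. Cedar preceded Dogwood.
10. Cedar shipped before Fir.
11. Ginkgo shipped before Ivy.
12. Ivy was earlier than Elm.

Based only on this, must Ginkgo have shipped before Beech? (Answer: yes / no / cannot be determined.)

Chain the constraints: Ginkgo → Ivy → Elm → Alder → Beech. Each link is directly stated, so Ginkgo comes before Beech.

yes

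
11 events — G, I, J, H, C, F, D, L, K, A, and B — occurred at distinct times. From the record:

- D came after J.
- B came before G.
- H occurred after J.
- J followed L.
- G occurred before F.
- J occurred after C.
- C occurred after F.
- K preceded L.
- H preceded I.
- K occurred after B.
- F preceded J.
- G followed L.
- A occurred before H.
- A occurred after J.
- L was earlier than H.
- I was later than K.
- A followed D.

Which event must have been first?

B

B has a chain of constraints placing it before every other event, so B must be first.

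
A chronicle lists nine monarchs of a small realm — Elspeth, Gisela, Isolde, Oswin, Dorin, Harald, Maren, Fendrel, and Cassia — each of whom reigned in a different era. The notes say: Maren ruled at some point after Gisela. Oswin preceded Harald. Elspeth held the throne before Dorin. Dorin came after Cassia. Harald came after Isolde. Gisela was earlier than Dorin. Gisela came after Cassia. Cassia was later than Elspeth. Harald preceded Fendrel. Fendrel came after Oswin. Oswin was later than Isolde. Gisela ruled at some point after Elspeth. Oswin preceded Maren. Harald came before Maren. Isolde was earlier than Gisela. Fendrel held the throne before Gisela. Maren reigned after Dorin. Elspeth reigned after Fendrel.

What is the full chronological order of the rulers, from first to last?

The constraints fix every adjacent pair, so only one ordering works:
Isolde → Oswin → Harald → Fendrel → Elspeth → Cassia → Gisela → Dorin → Maren.

Isolde, Oswin, Harald, Fendrel, Elspeth, Cassia, Gisela, Dorin, Maren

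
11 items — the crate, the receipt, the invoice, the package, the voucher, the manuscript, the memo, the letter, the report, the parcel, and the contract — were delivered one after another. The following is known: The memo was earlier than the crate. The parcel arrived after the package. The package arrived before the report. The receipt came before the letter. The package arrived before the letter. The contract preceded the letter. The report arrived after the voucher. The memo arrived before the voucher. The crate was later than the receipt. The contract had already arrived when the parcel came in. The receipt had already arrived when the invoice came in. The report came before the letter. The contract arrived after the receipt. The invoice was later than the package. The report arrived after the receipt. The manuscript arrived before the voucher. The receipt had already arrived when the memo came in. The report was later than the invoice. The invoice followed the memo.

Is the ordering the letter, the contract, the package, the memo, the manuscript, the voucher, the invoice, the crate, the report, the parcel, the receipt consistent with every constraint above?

The constraints require the contract before the letter, but in the proposed sequence the letter appears ahead of the contract. That one violation is enough.

no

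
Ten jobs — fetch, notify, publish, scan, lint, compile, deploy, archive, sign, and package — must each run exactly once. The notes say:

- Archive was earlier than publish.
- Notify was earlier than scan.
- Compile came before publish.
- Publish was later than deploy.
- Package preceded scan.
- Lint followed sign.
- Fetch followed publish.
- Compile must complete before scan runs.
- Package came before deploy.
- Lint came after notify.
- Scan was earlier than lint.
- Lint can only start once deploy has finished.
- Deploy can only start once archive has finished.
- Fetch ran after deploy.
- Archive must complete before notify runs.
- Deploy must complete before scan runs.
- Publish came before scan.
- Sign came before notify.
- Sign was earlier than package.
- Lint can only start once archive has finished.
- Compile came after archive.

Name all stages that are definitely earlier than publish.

archive, compile, deploy, package, sign

Directly stated before publish: archive, compile, and deploy.
Package reaches publish via package → deploy → publish.
Sign reaches publish via sign → package → deploy → publish.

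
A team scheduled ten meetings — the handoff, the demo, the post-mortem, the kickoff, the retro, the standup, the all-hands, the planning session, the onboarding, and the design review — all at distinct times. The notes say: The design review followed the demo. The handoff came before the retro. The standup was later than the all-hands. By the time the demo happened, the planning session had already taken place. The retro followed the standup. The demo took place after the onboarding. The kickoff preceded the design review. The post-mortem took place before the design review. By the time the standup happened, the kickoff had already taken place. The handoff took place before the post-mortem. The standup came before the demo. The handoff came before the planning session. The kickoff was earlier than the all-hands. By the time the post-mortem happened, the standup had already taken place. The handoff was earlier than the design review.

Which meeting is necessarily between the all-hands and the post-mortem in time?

Tracing the constraints gives the all-hands → the standup → the post-mortem, so the standup sits after the all-hands and before the post-mortem.
No other meeting is forced both after the all-hands and before the post-mortem.

the standup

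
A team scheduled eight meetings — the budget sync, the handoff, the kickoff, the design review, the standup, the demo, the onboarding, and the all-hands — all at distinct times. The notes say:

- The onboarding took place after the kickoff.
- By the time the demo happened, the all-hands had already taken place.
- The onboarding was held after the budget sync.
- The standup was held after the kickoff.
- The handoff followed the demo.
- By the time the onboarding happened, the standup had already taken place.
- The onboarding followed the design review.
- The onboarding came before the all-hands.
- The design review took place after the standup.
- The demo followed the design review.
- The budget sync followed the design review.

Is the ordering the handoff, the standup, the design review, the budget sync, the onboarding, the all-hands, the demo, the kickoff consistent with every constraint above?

The constraints require the kickoff before the onboarding, but in the proposed sequence the onboarding appears ahead of the kickoff. That one violation is enough.

no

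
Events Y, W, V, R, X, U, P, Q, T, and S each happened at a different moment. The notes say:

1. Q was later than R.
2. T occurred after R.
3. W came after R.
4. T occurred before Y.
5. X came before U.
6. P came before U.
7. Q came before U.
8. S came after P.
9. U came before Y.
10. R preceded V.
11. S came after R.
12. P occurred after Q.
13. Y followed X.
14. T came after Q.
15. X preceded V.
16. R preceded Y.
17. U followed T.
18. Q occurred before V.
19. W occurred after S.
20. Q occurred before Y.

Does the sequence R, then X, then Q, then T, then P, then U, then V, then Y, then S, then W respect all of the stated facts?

Check each stated constraint against the proposed order — e.g. R is ahead of S; R is ahead of W. Every pair is in the required order; nothing is violated.

yes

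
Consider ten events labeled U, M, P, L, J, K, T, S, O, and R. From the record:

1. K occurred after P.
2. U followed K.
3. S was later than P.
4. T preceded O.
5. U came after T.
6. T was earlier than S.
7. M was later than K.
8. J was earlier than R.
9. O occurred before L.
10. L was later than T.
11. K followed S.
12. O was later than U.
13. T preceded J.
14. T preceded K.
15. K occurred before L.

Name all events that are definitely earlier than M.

K, P, S, T

Directly stated before M: K.
P reaches M via P → K → M.
S reaches M via S → K → M.
T reaches M via T → K → M.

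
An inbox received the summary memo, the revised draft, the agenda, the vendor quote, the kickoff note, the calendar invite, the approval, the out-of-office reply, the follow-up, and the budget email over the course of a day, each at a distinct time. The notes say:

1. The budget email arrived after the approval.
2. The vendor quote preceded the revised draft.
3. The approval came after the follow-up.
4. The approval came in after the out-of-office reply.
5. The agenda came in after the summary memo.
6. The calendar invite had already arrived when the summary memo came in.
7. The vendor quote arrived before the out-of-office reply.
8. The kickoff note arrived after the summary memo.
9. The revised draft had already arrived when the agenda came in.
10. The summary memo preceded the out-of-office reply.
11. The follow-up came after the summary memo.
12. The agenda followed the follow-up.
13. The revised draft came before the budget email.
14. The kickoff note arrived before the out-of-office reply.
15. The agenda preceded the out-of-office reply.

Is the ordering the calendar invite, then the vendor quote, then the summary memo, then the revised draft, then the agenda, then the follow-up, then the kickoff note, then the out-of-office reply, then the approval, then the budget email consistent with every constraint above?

no

The constraints require the follow-up before the agenda, but in the proposed sequence the agenda appears ahead of the follow-up. That one violation is enough.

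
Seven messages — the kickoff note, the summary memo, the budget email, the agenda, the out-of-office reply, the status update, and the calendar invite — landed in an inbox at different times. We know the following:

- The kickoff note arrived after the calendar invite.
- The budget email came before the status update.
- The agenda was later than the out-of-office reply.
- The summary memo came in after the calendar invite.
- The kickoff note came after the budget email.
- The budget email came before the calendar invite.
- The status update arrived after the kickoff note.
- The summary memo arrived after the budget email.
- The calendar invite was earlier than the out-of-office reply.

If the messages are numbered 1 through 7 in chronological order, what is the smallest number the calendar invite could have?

The budget email must come before the calendar invite — 1 forced predecessor.
Nothing else is forced ahead of the calendar invite, so its earliest slot is position 1 + 1 = 2.

2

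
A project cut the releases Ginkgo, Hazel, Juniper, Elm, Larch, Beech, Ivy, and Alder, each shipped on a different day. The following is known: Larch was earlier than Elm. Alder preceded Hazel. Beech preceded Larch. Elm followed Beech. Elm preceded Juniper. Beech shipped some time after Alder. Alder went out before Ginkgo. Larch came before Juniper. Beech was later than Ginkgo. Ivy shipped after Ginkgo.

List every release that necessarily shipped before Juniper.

Alder, Beech, Elm, Ginkgo, Larch

Directly stated before Juniper: Elm and Larch.
Alder reaches Juniper via Alder → Beech → Elm → Juniper.
Beech reaches Juniper via Beech → Elm → Juniper.
Ginkgo reaches Juniper via Ginkgo → Beech → Elm → Juniper.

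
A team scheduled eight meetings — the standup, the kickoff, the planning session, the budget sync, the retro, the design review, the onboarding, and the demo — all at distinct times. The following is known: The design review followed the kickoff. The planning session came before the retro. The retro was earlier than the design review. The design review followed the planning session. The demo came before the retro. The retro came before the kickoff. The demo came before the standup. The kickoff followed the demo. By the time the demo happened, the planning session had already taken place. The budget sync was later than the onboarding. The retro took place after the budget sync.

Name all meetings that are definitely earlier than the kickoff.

Directly stated before the kickoff: the demo and the retro.
The budget sync reaches the kickoff via the budget sync → the retro → the kickoff.
The onboarding reaches the kickoff via the onboarding → the budget sync → the retro → the kickoff.
The planning session reaches the kickoff via the planning session → the retro → the kickoff.

the budget sync, the demo, the onboarding, the planning session, the retro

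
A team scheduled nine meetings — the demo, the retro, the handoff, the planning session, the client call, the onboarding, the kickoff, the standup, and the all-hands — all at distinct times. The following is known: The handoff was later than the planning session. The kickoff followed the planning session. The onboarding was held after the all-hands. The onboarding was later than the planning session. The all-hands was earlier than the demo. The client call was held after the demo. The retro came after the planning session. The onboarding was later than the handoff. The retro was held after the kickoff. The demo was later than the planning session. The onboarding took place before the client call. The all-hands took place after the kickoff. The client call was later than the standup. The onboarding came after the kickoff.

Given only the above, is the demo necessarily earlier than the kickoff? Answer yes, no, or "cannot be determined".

Tracing the constraints gives the kickoff → the all-hands → the demo, so the kickoff must come before the demo.
That means the demo cannot be before the kickoff.

no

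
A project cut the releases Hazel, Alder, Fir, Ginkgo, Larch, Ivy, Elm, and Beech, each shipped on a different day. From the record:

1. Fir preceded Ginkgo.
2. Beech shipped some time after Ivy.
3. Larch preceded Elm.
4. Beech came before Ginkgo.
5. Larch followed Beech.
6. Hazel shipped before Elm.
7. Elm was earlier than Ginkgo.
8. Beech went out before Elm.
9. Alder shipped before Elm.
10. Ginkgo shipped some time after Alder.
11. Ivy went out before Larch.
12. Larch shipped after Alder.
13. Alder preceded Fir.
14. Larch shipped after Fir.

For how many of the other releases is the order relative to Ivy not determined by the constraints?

3

Forced after Ivy: Beech, Elm, Ginkgo, and Larch.
That leaves Alder, Fir, and Hazel with no forced order relative to Ivy — 3.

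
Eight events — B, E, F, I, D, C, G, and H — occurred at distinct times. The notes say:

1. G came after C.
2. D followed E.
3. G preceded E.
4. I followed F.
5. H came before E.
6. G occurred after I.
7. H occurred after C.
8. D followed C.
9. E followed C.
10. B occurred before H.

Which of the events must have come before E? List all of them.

B, C, F, G, H, I

Directly stated before E: C, G, and H.
B reaches E via B → H → E.
F reaches E via F → I → G → E.
I reaches E via I → G → E.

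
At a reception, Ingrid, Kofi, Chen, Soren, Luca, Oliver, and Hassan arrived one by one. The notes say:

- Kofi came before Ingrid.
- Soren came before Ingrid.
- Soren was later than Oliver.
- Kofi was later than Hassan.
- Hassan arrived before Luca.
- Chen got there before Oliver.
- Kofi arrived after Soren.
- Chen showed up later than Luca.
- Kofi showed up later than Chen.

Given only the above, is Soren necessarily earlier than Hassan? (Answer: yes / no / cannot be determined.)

no

Tracing the constraints gives Hassan → Luca → Chen → Oliver → Soren, so Hassan must come before Soren.
That means Soren cannot be before Hassan.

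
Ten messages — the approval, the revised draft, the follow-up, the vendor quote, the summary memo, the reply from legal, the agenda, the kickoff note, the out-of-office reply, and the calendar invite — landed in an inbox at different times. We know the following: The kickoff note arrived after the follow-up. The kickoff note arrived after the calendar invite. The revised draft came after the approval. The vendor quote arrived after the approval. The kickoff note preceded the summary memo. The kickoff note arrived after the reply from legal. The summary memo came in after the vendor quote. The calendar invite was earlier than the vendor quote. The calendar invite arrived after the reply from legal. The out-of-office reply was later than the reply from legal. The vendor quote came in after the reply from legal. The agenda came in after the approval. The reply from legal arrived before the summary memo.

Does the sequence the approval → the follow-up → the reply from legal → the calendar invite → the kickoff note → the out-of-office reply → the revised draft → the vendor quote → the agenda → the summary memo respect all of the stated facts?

Check each stated constraint against the proposed order — e.g. the approval is ahead of the vendor quote; the approval is ahead of the agenda. Every pair is in the required order; nothing is violated.

yes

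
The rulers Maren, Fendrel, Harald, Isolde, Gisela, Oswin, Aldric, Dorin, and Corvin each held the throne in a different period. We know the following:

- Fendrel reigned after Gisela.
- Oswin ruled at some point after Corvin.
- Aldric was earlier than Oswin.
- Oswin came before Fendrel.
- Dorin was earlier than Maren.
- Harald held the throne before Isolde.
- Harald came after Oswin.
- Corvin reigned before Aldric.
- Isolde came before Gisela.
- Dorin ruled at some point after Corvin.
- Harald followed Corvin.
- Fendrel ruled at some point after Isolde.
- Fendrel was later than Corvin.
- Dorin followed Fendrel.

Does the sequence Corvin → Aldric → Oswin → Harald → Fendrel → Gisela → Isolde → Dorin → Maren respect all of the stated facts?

The constraints require Isolde before Gisela, but in the proposed sequence Gisela appears ahead of Isolde. That one violation is enough.

no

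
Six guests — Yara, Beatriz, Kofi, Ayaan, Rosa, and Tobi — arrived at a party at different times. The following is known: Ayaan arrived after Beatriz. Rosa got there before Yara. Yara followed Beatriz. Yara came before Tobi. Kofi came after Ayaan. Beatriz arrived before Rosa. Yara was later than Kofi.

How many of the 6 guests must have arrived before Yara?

4

Directly stated before Yara: Beatriz, Kofi, and Rosa.
Ayaan reaches Yara via Ayaan → Kofi → Yara.
No chain forces Tobi ahead of Yara.
That's Ayaan, Beatriz, Kofi, and Rosa — 4 in all.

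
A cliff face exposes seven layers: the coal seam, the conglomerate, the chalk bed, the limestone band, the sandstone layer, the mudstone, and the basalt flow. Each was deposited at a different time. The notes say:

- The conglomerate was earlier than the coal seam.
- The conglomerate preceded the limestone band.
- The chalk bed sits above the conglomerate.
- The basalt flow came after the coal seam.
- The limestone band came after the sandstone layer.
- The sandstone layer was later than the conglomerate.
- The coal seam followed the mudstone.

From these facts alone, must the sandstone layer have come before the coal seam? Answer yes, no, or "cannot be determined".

No chain of stated constraints runs from the sandstone layer to the coal seam, and none runs from the coal seam to the sandstone layer either.
So the relative order of the sandstone layer and the coal seam is not fixed by the given facts.

cannot be determined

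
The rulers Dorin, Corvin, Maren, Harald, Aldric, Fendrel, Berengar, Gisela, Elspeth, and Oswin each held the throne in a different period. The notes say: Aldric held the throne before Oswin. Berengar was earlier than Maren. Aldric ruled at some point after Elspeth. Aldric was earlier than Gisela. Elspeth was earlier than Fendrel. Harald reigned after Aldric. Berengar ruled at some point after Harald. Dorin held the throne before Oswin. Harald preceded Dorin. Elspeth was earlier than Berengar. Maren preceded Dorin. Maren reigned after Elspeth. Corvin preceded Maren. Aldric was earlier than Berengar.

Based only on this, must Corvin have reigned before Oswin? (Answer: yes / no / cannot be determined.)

yes

Chain the constraints: Corvin → Maren → Dorin → Oswin. Each link is directly stated, so Corvin comes before Oswin.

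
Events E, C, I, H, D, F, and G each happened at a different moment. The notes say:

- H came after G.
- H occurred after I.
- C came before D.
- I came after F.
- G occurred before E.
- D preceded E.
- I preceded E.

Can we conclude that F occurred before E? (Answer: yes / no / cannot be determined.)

Chain the constraints: F → I → E. Each link is directly stated, so F comes before E.

yes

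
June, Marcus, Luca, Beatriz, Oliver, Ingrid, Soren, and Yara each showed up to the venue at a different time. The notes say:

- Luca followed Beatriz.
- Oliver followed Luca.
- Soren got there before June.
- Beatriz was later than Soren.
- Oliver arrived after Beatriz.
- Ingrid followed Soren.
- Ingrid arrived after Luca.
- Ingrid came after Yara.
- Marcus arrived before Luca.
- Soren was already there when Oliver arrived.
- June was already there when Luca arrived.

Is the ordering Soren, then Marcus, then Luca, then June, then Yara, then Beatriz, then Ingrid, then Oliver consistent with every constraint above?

no

The constraints require Beatriz before Luca, but in the proposed sequence Luca appears ahead of Beatriz. That one violation is enough.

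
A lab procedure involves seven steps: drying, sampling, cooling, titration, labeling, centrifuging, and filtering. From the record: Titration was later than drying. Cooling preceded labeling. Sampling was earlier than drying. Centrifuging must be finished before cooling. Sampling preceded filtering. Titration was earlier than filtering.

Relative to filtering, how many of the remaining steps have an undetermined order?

3

Forced before filtering: drying, sampling, and titration.
That leaves centrifuging, cooling, and labeling with no forced order relative to filtering — 3.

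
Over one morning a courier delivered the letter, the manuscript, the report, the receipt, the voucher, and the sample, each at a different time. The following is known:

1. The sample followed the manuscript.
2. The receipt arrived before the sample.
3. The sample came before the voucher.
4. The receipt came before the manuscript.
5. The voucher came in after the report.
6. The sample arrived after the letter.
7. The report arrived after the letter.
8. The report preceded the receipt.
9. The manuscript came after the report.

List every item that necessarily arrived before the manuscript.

Directly stated before the manuscript: the receipt and the report.
The letter reaches the manuscript via the letter → the report → the manuscript.

the letter, the receipt, the report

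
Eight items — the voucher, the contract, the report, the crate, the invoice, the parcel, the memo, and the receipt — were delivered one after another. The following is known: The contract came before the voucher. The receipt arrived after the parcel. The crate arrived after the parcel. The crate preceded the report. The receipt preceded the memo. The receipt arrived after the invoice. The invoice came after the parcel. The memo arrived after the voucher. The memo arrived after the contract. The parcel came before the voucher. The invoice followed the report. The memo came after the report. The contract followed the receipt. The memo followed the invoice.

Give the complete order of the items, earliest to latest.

the parcel, the crate, the report, the invoice, the receipt, the contract, the voucher, the memo

The constraints fix every adjacent pair, so only one ordering works:
the parcel → the crate → the report → the invoice → the receipt → the contract → the voucher → the memo.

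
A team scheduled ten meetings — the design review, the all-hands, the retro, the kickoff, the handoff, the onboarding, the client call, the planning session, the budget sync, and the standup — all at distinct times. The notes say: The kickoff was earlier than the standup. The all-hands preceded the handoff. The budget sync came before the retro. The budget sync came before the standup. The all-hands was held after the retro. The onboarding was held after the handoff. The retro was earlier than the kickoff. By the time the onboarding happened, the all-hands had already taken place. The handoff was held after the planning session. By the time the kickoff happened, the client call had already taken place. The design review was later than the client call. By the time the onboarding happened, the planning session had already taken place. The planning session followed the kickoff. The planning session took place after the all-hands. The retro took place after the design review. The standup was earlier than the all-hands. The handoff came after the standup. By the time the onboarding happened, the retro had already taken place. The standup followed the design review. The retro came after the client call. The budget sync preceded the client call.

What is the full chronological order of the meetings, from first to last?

The constraints fix every adjacent pair, so only one ordering works:
the budget sync → the client call → the design review → the retro → the kickoff → the standup → the all-hands → the planning session → the handoff → the onboarding.

the budget sync, the client call, the design review, the retro, the kickoff, the standup, the all-hands, the planning session, the handoff, the onboarding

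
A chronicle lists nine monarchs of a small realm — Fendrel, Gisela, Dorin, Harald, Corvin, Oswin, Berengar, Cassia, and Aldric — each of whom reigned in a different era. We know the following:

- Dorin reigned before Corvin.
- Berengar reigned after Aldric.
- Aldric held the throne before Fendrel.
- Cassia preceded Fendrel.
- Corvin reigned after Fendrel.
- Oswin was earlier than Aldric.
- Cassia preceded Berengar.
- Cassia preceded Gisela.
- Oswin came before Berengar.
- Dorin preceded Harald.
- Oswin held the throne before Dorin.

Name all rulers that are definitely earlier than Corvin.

Directly stated before Corvin: Dorin and Fendrel.
Aldric reaches Corvin via Aldric → Fendrel → Corvin.
Cassia reaches Corvin via Cassia → Fendrel → Corvin.
Oswin reaches Corvin via Oswin → Dorin → Corvin.

Aldric, Cassia, Dorin, Fendrel, Oswin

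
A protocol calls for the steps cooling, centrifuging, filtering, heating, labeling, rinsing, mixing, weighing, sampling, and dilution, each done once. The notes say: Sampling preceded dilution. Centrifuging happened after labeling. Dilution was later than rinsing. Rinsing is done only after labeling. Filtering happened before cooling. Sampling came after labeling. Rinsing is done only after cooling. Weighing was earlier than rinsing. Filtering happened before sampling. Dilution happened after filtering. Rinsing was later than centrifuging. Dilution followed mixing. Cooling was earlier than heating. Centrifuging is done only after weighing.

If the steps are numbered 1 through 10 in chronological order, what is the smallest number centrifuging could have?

Labeling and weighing must both come before centrifuging — 2 forced predecessors.
Nothing else is forced ahead of centrifuging, so its earliest slot is position 2 + 1 = 3.

3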